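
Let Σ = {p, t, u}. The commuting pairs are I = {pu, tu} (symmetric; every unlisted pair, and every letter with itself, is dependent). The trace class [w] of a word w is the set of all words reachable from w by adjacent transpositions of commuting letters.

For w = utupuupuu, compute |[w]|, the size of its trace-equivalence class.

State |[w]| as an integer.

piece 0:u — minimal
piece 1:t — minimal
piece 2:u rests on {0:u}
piece 3:p rests on {1:t}
piece 4:u rests on {2:u}
piece 5:u rests on {4:u}
piece 6:p rests on {3:p}
piece 7:u rests on {5:u}
piece 8:u rests on {7:u}
minimal pieces: {0:u, 1:t}
ways to finish when only these pieces remain (= sum over removing one remaining piece with nothing left below it):
  1 left: {6}→1  {8}→1
  2 left: {3,6}→1  {6,8}→2  {7,8}→1
  3 left: {1,3,6}→1  {3,6,8}→3  {5,7,8}→1  {6,7,8}→3
  4 left: {1,3,6,8}→4  {3,6,7,8}→6  {4,5,7,8}→1  {5,6,7,8}→4
  5 left: {1,3,6,7,8}→10  {2,4,5,7,8}→1  {3,5,6,7,8}→10  {4,5,6,7,8}→5
  6 left: {0,2,4,5,7,8}→1  {1,3,5,6,7,8}→20  {2,4,5,6,7,8}→6  {3,4,5,6,7,8}→15
  7 left: {0,2,4,5,6,7,8}→7  {1,3,4,5,6,7,8}→35  {2,3,4,5,6,7,8}→21
  placing 0:u first → 56 extensions
  placing 1:t first → 28 extensions
total linear extensions = 84

84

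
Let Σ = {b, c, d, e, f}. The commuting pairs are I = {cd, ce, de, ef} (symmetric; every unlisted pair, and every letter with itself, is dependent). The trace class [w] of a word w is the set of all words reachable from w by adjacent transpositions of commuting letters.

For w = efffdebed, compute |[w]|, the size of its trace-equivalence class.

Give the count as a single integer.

#0=e has no predecessor
#1=f has no predecessor
#2=f depends on [1:f]
#3=f depends on [2:f]
#4=d depends on [3:f]
#5=e depends on [0:e]
#6=b depends on [4:d, 5:e]
#7=e depends on [6:b]
#8=d depends on [6:b]
sources: [0:e, 1:f]
N(rest) = Σ N(rest − s) over sources s of rest; N(one piece) = 1:
  size 1 → [7]=1  [8]=1
  size 2 → [7,8]=2
  size 3 → [6,7,8]=2
  size 4 → [4,6,7,8]=2  [5,6,7,8]=2
  size 5 → [0,5,6,7,8]=2  [3,4,6,7,8]=2  [4,5,6,7,8]=4
  size 6 → [0,4,5,6,7,8]=6  [2,3,4,6,7,8]=2  [3,4,5,6,7,8]=6
  size 7 → [0,3,4,5,6,7,8]=12  [1,2,3,4,6,7,8]=2  [2,3,4,5,6,7,8]=8
  first=0(e) contributes 10
  first=1(f) contributes 20
|[w]| = 30

30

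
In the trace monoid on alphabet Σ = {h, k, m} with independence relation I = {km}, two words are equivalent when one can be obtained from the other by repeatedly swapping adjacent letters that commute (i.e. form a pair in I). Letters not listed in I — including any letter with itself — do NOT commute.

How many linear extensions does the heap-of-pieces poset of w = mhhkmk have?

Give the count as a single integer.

0(m) covers ∅
1(h) covers 0:m
2(h) covers 1:h
3(k) covers 2:h
4(m) covers 2:h
5(k) covers 3:k
floor of heap: 0:m
completions by unplaced set U, small U first (add the entries for U minus each lowest piece of U):
  |U|=1: {4}:1  {5}:1
  |U|=2: {3,5}:1  {4,5}:2
  |U|=3: {3,4,5}:3
  |U|=4: {2,3,4,5}:3
  start at 0(m): 3

3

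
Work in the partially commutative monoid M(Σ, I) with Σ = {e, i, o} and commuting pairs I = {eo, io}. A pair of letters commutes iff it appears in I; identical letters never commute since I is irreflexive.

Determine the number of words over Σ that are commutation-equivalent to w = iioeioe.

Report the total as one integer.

drop 0:i onto floor
drop 1:i onto {0:i}
drop 2:o onto floor
drop 3:e onto {1:i}
drop 4:i onto {3:e}
drop 5:o onto {2:o}
drop 6:e onto {4:i}
ground layer = {0:i, 2:o}
drop-orders for the pieces not yet dropped (sum over which currently-grounded one goes next):
  1 to go: {5} 1  {6} 1
  2 to go: {2,5} 1  {4,6} 1  {5,6} 2
  3 to go: {2,5,6} 3  {3,4,6} 1  {4,5,6} 3
  4 to go: {1,3,4,6} 1  {2,4,5,6} 6  {3,4,5,6} 4
  5 to go: {0,1,3,4,6} 1  {1,3,4,5,6} 5  {2,3,4,5,6} 10
  if 0:i drops first: 15 orders
  if 2:o drops first: 6 orders
heap linearizations: 21

21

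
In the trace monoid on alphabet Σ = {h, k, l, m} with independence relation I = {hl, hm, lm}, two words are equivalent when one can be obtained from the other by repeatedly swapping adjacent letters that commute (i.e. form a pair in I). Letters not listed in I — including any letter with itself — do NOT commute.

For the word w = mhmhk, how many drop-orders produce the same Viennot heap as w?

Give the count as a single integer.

6

#0=m has no predecessor
#1=h has no predecessor
#2=m depends on [0:m]
#3=h depends on [1:h]
#4=k depends on [2:m, 3:h]
sources: [0:m, 1:h]
N(rest) = Σ N(rest − s) over sources s of rest; N(one piece) = 1:
  size 1 → [4]=1
  size 2 → [2,4]=1  [3,4]=1
  size 3 → [0,2,4]=1  [1,3,4]=1  [2,3,4]=2
  first=0(m) contributes 3
  first=1(h) contributes 3
|[w]| = 6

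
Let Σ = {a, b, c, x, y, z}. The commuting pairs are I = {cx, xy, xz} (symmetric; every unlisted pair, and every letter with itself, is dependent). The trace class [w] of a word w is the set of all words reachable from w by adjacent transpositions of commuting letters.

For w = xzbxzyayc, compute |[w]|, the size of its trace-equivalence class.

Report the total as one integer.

6

piece 0:x — minimal
piece 1:z — minimal
piece 2:b rests on {0:x, 1:z}
piece 3:x rests on {2:b}
piece 4:z rests on {2:b}
piece 5:y rests on {4:z}
piece 6:a rests on {3:x, 5:y}
piece 7:y rests on {6:a}
piece 8:c rests on {7:y}
minimal pieces: {0:x, 1:z}
ways to finish when only these pieces remain (= sum over removing one remaining piece with nothing left below it):
  1 left: {8}→1
  2 left: {7,8}→1
  3 left: {6,7,8}→1
  4 left: {3,6,7,8}→1  {5,6,7,8}→1
  5 left: {3,5,6,7,8}→2  {4,5,6,7,8}→1
  6 left: {3,4,5,6,7,8}→3
  7 left: {2,3,4,5,6,7,8}→3
  placing 0:x first → 3 extensions
  placing 1:z first → 3 extensions
total linear extensions = 6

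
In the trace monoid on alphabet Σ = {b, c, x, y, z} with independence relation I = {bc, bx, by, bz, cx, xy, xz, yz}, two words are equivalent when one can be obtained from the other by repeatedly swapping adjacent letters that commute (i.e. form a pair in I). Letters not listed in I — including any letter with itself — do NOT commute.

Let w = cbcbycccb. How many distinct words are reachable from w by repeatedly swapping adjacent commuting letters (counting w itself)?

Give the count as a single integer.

0(c) covers ∅
1(b) covers ∅
2(c) covers 0:c
3(b) covers 1:b
4(y) covers 2:c
5(c) covers 4:y
6(c) covers 5:c
7(c) covers 6:c
8(b) covers 3:b
floor of heap: 0:c, 1:b
completions by unplaced set U, small U first (add the entries for U minus each lowest piece of U):
  |U|=1: {7}:1  {8}:1
  |U|=2: {3,8}:1  {6,7}:1  {7,8}:2
  |U|=3: {1,3,8}:1  {3,7,8}:3  {5,6,7}:1  {6,7,8}:3
  |U|=4: {1,3,7,8}:4  {3,6,7,8}:6  {4,5,6,7}:1  {5,6,7,8}:4
  |U|=5: {1,3,6,7,8}:10  {2,4,5,6,7}:1  {3,5,6,7,8}:10  {4,5,6,7,8}:5
  |U|=6: {0,2,4,5,6,7}:1  {1,3,5,6,7,8}:20  {2,4,5,6,7,8}:6  {3,4,5,6,7,8}:15
  |U|=7: {0,2,4,5,6,7,8}:7  {1,3,4,5,6,7,8}:35  {2,3,4,5,6,7,8}:21
  start at 0(c): 56
  start at 1(b): 28
sum over floor = 84

84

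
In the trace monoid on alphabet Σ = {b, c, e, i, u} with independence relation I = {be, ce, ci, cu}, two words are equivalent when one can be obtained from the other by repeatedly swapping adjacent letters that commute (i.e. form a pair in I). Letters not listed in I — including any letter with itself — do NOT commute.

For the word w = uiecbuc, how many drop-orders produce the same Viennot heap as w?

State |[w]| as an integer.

piece 0:u — minimal
piece 1:i rests on {0:u}
piece 2:e rests on {1:i}
piece 3:c — minimal
piece 4:b rests on {1:i, 3:c}
piece 5:u rests on {2:e, 4:b}
piece 6:c rests on {4:b}
minimal pieces: {0:u, 3:c}
ways to finish when only these pieces remain (= sum over removing one remaining piece with nothing left below it):
  1 left: {5}→1  {6}→1
  2 left: {2,5}→1  {5,6}→2
  3 left: {2,5,6}→3  {4,5,6}→2
  4 left: {2,4,5,6}→5  {3,4,5,6}→2
  5 left: {1,2,4,5,6}→5  {2,3,4,5,6}→7
  placing 0:u first → 12 extensions
  placing 3:c first → 5 extensions
total linear extensions = 17

17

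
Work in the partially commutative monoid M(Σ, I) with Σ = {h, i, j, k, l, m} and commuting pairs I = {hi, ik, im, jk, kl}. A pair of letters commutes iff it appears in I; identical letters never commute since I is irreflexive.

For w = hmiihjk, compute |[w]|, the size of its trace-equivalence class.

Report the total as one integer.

25

piece 0:h — minimal
piece 1:m rests on {0:h}
piece 2:i — minimal
piece 3:i rests on {2:i}
piece 4:h rests on {1:m}
piece 5:j rests on {3:i, 4:h}
piece 6:k rests on {4:h}
minimal pieces: {0:h, 2:i}
ways to finish when only these pieces remain (= sum over removing one remaining piece with nothing left below it):
  1 left: {5}→1  {6}→1
  2 left: {3,5}→1  {5,6}→2
  3 left: {2,3,5}→1  {3,5,6}→3  {4,5,6}→2
  4 left: {1,4,5,6}→2  {2,3,5,6}→4  {3,4,5,6}→5
  5 left: {0,1,4,5,6}→2  {1,3,4,5,6}→7  {2,3,4,5,6}→9
  placing 0:h first → 16 extensions
  placing 2:i first → 9 extensions
total linear extensions = 25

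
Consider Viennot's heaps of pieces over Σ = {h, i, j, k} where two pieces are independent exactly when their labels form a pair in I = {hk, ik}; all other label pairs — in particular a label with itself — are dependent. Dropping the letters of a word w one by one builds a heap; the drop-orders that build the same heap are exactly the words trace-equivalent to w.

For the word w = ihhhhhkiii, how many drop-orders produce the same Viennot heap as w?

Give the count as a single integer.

drop 0:i onto floor
drop 1:h onto {0:i}
drop 2:h onto {1:h}
drop 3:h onto {2:h}
drop 4:h onto {3:h}
drop 5:h onto {4:h}
drop 6:k onto floor
drop 7:i onto {5:h}
drop 8:i onto {7:i}
drop 9:i onto {8:i}
ground layer = {0:i, 6:k}
drop-orders for the pieces not yet dropped (sum over which currently-grounded one goes next):
  1 to go: {6} 1  {9} 1
  2 to go: {6,9} 2  {8,9} 1
  3 to go: {6,8,9} 3  {7,8,9} 1
  4 to go: {5,7,8,9} 1  {6,7,8,9} 4
  5 to go: {4,5,7,8,9} 1  {5,6,7,8,9} 5
  6 to go: {3,4,5,7,8,9} 1  {4,5,6,7,8,9} 6
  7 to go: {2,3,4,5,7,8,9} 1  {3,4,5,6,7,8,9} 7
  8 to go: {1,2,3,4,5,7,8,9} 1  {2,3,4,5,6,7,8,9} 8
  if 0:i drops first: 9 orders
  if 6:k drops first: 1 orders
heap linearizations: 10

10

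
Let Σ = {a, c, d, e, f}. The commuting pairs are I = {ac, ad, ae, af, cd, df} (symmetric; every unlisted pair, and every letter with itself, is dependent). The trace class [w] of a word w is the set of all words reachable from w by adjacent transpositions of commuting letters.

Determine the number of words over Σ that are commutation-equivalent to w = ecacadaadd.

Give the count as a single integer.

piece 0:e — minimal
piece 1:c rests on {0:e}
piece 2:a — minimal
piece 3:c rests on {1:c}
piece 4:a rests on {2:a}
piece 5:d rests on {0:e}
piece 6:a rests on {4:a}
piece 7:a rests on {6:a}
piece 8:d rests on {5:d}
piece 9:d rests on {8:d}
minimal pieces: {0:e, 2:a}
ways to finish when only these pieces remain (= sum over removing one remaining piece with nothing left below it):
  1 left: {3}→1  {7}→1  {9}→1
  2 left: {1,3}→1  {3,7}→2  {3,9}→2  {6,7}→1  {7,9}→2  {8,9}→1
  3 left: {1,3,7}→3  {1,3,9}→3  {3,6,7}→3  {3,7,9}→6  {3,8,9}→3  {4,6,7}→1  {5,8,9}→1  {6,7,9}→3  {7,8,9}→3
  4 left: {1,3,6,7}→6  {1,3,7,9}→12  {1,3,8,9}→6  {2,4,6,7}→1  {3,4,6,7}→4  {3,5,8,9}→4  {3,6,7,9}→12  {3,7,8,9}→12  {4,6,7,9}→4  {5,7,8,9}→4  {6,7,8,9}→6
  5 left: {1,3,4,6,7}→10  {1,3,5,8,9}→10  {1,3,6,7,9}→30  {1,3,7,8,9}→30  {2,3,4,6,7}→5  {2,4,6,7,9}→5  {3,4,6,7,9}→20  {3,5,7,8,9}→20  {3,6,7,8,9}→30  {4,6,7,8,9}→10  {5,6,7,8,9}→10
  6 left: {0,1,3,5,8,9}→10  {1,2,3,4,6,7}→15  {1,3,4,6,7,9}→60  {1,3,5,7,8,9}→60  {1,3,6,7,8,9}→90  {2,3,4,6,7,9}→30  {2,4,6,7,8,9}→15  {3,4,6,7,8,9}→60  {3,5,6,7,8,9}→60  {4,5,6,7,8,9}→20
  7 left: {0,1,3,5,7,8,9}→70  {1,2,3,4,6,7,9}→105  {1,3,4,6,7,8,9}→210  {1,3,5,6,7,8,9}→210  {2,3,4,6,7,8,9}→105  {2,4,5,6,7,8,9}→35  {3,4,5,6,7,8,9}→140
  8 left: {0,1,3,5,6,7,8,9}→280  {1,2,3,4,6,7,8,9}→420  {1,3,4,5,6,7,8,9}→560  {2,3,4,5,6,7,8,9}→280
  placing 0:e first → 1260 extensions
  placing 2:a first → 840 extensions
total linear extensions = 2100

2100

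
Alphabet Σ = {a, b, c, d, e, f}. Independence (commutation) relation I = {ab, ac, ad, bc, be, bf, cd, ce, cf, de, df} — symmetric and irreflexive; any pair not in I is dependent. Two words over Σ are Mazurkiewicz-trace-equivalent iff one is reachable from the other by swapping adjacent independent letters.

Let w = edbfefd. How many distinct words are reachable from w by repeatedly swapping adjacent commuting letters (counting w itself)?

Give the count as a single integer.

piece 0:e — minimal
piece 1:d — minimal
piece 2:b rests on {1:d}
piece 3:f rests on {0:e}
piece 4:e rests on {3:f}
piece 5:f rests on {4:e}
piece 6:d rests on {2:b}
minimal pieces: {0:e, 1:d}
ways to finish when only these pieces remain (= sum over removing one remaining piece with nothing left below it):
  1 left: {5}→1  {6}→1
  2 left: {2,6}→1  {4,5}→1  {5,6}→2
  3 left: {1,2,6}→1  {2,5,6}→3  {3,4,5}→1  {4,5,6}→3
  4 left: {0,3,4,5}→1  {1,2,5,6}→4  {2,4,5,6}→6  {3,4,5,6}→4
  5 left: {0,3,4,5,6}→5  {1,2,4,5,6}→10  {2,3,4,5,6}→10
  placing 0:e first → 20 extensions
  placing 1:d first → 15 extensions
total linear extensions = 35

35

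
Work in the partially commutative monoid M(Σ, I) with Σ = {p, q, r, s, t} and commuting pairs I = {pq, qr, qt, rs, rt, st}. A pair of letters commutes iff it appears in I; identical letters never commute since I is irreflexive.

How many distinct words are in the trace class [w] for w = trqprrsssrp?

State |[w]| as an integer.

0(t) covers ∅
1(r) covers ∅
2(q) covers ∅
3(p) covers 0:t, 1:r
4(r) covers 3:p
5(r) covers 4:r
6(s) covers 2:q, 3:p
7(s) covers 6:s
8(s) covers 7:s
9(r) covers 5:r
10(p) covers 8:s, 9:r
floor of heap: 0:t, 1:r, 2:q
completions by unplaced set U, small U first (add the entries for U minus each lowest piece of U):
  |U|=1: {10}:1
  |U|=2: {8,10}:1  {9,10}:1
  |U|=3: {5,9,10}:1  {7,8,10}:1  {8,9,10}:2
  |U|=4: {4,5,9,10}:1  {5,8,9,10}:3  {6,7,8,10}:1  {7,8,9,10}:3
  |U|=5: {2,6,7,8,10}:1  {4,5,8,9,10}:4  {5,7,8,9,10}:6  {6,7,8,9,10}:4
  |U|=6: {2,6,7,8,9,10}:5  {4,5,7,8,9,10}:10  {5,6,7,8,9,10}:10
  |U|=7: {2,5,6,7,8,9,10}:15  {4,5,6,7,8,9,10}:20
  |U|=8: {2,4,5,6,7,8,9,10}:35  {3,4,5,6,7,8,9,10}:20
  |U|=9: {0,3,4,5,6,7,8,9,10}:20  {1,3,4,5,6,7,8,9,10}:20  {2,3,4,5,6,7,8,9,10}:55
  start at 0(t): 75
  start at 1(r): 75
  start at 2(q): 40
sum over floor = 190

190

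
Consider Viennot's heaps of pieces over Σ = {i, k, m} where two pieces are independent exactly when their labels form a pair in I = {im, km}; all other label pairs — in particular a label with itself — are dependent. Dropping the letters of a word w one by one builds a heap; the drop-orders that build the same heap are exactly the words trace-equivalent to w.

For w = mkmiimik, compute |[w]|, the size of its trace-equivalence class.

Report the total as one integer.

#0=m has no predecessor
#1=k has no predecessor
#2=m depends on [0:m]
#3=i depends on [1:k]
#4=i depends on [3:i]
#5=m depends on [2:m]
#6=i depends on [4:i]
#7=k depends on [6:i]
sources: [0:m, 1:k]
N(rest) = Σ N(rest − s) over sources s of rest; N(one piece) = 1:
  size 1 → [5]=1  [7]=1
  size 2 → [2,5]=1  [5,7]=2  [6,7]=1
  size 3 → [0,2,5]=1  [2,5,7]=3  [4,6,7]=1  [5,6,7]=3
  size 4 → [0,2,5,7]=4  [2,5,6,7]=6  [3,4,6,7]=1  [4,5,6,7]=4
  size 5 → [0,2,5,6,7]=10  [1,3,4,6,7]=1  [2,4,5,6,7]=10  [3,4,5,6,7]=5
  size 6 → [0,2,4,5,6,7]=20  [1,3,4,5,6,7]=6  [2,3,4,5,6,7]=15
  first=0(m) contributes 21
  first=1(k) contributes 35
|[w]| = 56

56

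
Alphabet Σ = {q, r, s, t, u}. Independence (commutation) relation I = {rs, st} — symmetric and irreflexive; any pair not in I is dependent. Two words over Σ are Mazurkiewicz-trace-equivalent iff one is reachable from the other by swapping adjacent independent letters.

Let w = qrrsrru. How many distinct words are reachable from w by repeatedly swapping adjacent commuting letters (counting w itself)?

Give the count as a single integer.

#0=q has no predecessor
#1=r depends on [0:q]
#2=r depends on [1:r]
#3=s depends on [0:q]
#4=r depends on [2:r]
#5=r depends on [4:r]
#6=u depends on [3:s, 5:r]
sources: [0:q]
N(rest) = Σ N(rest − s) over sources s of rest; N(one piece) = 1:
  size 1 → [6]=1
  size 2 → [3,6]=1  [5,6]=1
  size 3 → [3,5,6]=2  [4,5,6]=1
  size 4 → [2,4,5,6]=1  [3,4,5,6]=3
  size 5 → [1,2,4,5,6]=1  [2,3,4,5,6]=4
  first=0(q) contributes 5

5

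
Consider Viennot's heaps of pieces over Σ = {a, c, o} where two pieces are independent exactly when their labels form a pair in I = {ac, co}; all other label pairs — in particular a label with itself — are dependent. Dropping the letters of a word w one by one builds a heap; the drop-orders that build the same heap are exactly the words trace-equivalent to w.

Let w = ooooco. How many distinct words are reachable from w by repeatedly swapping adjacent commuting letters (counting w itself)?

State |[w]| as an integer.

piece 0:o — minimal
piece 1:o rests on {0:o}
piece 2:o rests on {1:o}
piece 3:o rests on {2:o}
piece 4:c — minimal
piece 5:o rests on {3:o}
minimal pieces: {0:o, 4:c}
ways to finish when only these pieces remain (= sum over removing one remaining piece with nothing left below it):
  1 left: {4}→1  {5}→1
  2 left: {3,5}→1  {4,5}→2
  3 left: {2,3,5}→1  {3,4,5}→3
  4 left: {1,2,3,5}→1  {2,3,4,5}→4
  placing 0:o first → 5 extensions
  placing 4:c first → 1 extensions
total linear extensions = 6

6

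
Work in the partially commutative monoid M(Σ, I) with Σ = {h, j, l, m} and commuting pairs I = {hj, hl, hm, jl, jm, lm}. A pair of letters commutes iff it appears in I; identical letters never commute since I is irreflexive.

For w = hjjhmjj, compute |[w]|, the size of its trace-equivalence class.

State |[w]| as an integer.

piece 0:h — minimal
piece 1:j — minimal
piece 2:j rests on {1:j}
piece 3:h rests on {0:h}
piece 4:m — minimal
piece 5:j rests on {2:j}
piece 6:j rests on {5:j}
minimal pieces: {0:h, 1:j, 4:m}
ways to finish when only these pieces remain (= sum over removing one remaining piece with nothing left below it):
  1 left: {3}→1  {4}→1  {6}→1
  2 left: {0,3}→1  {3,4}→2  {3,6}→2  {4,6}→2  {5,6}→1
  3 left: {0,3,4}→3  {0,3,6}→3  {2,5,6}→1  {3,4,6}→6  {3,5,6}→3  {4,5,6}→3
  4 left: {0,3,4,6}→12  {0,3,5,6}→6  {1,2,5,6}→1  {2,3,5,6}→4  {2,4,5,6}→4  {3,4,5,6}→12
  5 left: {0,2,3,5,6}→10  {0,3,4,5,6}→30  {1,2,3,5,6}→5  {1,2,4,5,6}→5  {2,3,4,5,6}→20
  placing 0:h first → 30 extensions
  placing 1:j first → 60 extensions
  placing 4:m first → 15 extensions
total linear extensions = 105

105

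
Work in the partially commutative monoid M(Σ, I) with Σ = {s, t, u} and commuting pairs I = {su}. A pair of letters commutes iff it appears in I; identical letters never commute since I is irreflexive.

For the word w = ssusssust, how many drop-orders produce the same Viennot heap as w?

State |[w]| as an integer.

28

piece 0:s — minimal
piece 1:s rests on {0:s}
piece 2:u — minimal
piece 3:s rests on {1:s}
piece 4:s rests on {3:s}
piece 5:s rests on {4:s}
piece 6:u rests on {2:u}
piece 7:s rests on {5:s}
piece 8:t rests on {6:u, 7:s}
minimal pieces: {0:s, 2:u}
ways to finish when only these pieces remain (= sum over removing one remaining piece with nothing left below it):
  1 left: {8}→1
  2 left: {6,8}→1  {7,8}→1
  3 left: {2,6,8}→1  {5,7,8}→1  {6,7,8}→2
  4 left: {2,6,7,8}→3  {4,5,7,8}→1  {5,6,7,8}→3
  5 left: {2,5,6,7,8}→6  {3,4,5,7,8}→1  {4,5,6,7,8}→4
  6 left: {1,3,4,5,7,8}→1  {2,4,5,6,7,8}→10  {3,4,5,6,7,8}→5
  7 left: {0,1,3,4,5,7,8}→1  {1,3,4,5,6,7,8}→6  {2,3,4,5,6,7,8}→15
  placing 0:s first → 21 extensions
  placing 2:u first → 7 extensions
total linear extensions = 28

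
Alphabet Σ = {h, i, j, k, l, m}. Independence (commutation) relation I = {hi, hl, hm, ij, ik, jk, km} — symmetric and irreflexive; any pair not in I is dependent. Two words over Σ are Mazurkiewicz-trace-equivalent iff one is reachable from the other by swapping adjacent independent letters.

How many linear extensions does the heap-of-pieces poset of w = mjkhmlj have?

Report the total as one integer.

0(m) covers ∅
1(j) covers 0:m
2(k) covers ∅
3(h) covers 1:j, 2:k
4(m) covers 1:j
5(l) covers 2:k, 4:m
6(j) covers 3:h, 5:l
floor of heap: 0:m, 2:k
completions by unplaced set U, small U first (add the entries for U minus each lowest piece of U):
  |U|=1: {6}:1
  |U|=2: {3,6}:1  {5,6}:1
  |U|=3: {3,5,6}:2  {4,5,6}:1
  |U|=4: {2,3,5,6}:2  {3,4,5,6}:3
  |U|=5: {1,3,4,5,6}:3  {2,3,4,5,6}:5
  start at 0(m): 8
  start at 2(k): 3
sum over floor = 11

11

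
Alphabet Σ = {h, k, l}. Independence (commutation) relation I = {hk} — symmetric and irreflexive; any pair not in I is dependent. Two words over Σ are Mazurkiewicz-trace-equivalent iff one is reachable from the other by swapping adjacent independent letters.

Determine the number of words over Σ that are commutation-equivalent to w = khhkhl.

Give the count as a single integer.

10

drop 0:k onto floor
drop 1:h onto floor
drop 2:h onto {1:h}
drop 3:k onto {0:k}
drop 4:h onto {2:h}
drop 5:l onto {3:k, 4:h}
ground layer = {0:k, 1:h}
drop-orders for the pieces not yet dropped (sum over which currently-grounded one goes next):
  1 to go: {5} 1
  2 to go: {3,5} 1  {4,5} 1
  3 to go: {0,3,5} 1  {2,4,5} 1  {3,4,5} 2
  4 to go: {0,3,4,5} 3  {1,2,4,5} 1  {2,3,4,5} 3
  if 0:k drops first: 4 orders
  if 1:h drops first: 6 orders
heap linearizations: 10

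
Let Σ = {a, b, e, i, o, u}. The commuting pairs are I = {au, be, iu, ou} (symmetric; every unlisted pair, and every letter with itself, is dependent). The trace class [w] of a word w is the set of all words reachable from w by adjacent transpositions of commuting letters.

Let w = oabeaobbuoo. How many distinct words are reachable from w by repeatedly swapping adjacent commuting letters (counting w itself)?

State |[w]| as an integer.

6

#0=o has no predecessor
#1=a depends on [0:o]
#2=b depends on [1:a]
#3=e depends on [1:a]
#4=a depends on [2:b, 3:e]
#5=o depends on [4:a]
#6=b depends on [5:o]
#7=b depends on [6:b]
#8=u depends on [7:b]
#9=o depends on [7:b]
#10=o depends on [9:o]
sources: [0:o]
N(rest) = Σ N(rest − s) over sources s of rest; N(one piece) = 1:
  size 1 → [8]=1  [10]=1
  size 2 → [8,10]=2  [9,10]=1
  size 3 → [8,9,10]=3
  size 4 → [7,8,9,10]=3
  size 5 → [6,7,8,9,10]=3
  size 6 → [5,6,7,8,9,10]=3
  size 7 → [4,5,6,7,8,9,10]=3
  size 8 → [2,4,5,6,7,8,9,10]=3  [3,4,5,6,7,8,9,10]=3
  size 9 → [2,3,4,5,6,7,8,9,10]=6
  first=0(o) contributes 6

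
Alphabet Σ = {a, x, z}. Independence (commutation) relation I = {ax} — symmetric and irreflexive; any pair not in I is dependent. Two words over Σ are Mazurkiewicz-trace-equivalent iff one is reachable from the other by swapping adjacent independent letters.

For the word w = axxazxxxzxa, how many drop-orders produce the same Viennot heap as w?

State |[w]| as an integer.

drop 0:a onto floor
drop 1:x onto floor
drop 2:x onto {1:x}
drop 3:a onto {0:a}
drop 4:z onto {2:x, 3:a}
drop 5:x onto {4:z}
drop 6:x onto {5:x}
drop 7:x onto {6:x}
drop 8:z onto {7:x}
drop 9:x onto {8:z}
drop 10:a onto {8:z}
ground layer = {0:a, 1:x}
drop-orders for the pieces not yet dropped (sum over which currently-grounded one goes next):
  1 to go: {9} 1  {10} 1
  2 to go: {9,10} 2
  3 to go: {8,9,10} 2
  4 to go: {7,8,9,10} 2
  5 to go: {6,7,8,9,10} 2
  6 to go: {5,6,7,8,9,10} 2
  7 to go: {4,5,6,7,8,9,10} 2
  8 to go: {2,4,5,6,7,8,9,10} 2  {3,4,5,6,7,8,9,10} 2
  9 to go: {0,3,4,5,6,7,8,9,10} 2  {1,2,4,5,6,7,8,9,10} 2  {2,3,4,5,6,7,8,9,10} 4
  if 0:a drops first: 6 orders
  if 1:x drops first: 6 orders
heap linearizations: 12

12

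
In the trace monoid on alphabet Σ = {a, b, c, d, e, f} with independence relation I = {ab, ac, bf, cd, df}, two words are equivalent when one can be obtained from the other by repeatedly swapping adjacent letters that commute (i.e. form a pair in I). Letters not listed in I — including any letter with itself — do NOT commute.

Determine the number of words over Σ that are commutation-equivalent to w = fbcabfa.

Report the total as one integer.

#0=f has no predecessor
#1=b has no predecessor
#2=c depends on [0:f, 1:b]
#3=a depends on [0:f]
#4=b depends on [2:c]
#5=f depends on [2:c, 3:a]
#6=a depends on [5:f]
sources: [0:f, 1:b]
N(rest) = Σ N(rest − s) over sources s of rest; N(one piece) = 1:
  size 1 → [4]=1  [6]=1
  size 2 → [4,6]=2  [5,6]=1
  size 3 → [3,5,6]=1  [4,5,6]=3
  size 4 → [2,4,5,6]=3  [3,4,5,6]=4
  size 5 → [1,2,4,5,6]=3  [2,3,4,5,6]=7
  first=0(f) contributes 10
  first=1(b) contributes 7
|[w]| = 17

17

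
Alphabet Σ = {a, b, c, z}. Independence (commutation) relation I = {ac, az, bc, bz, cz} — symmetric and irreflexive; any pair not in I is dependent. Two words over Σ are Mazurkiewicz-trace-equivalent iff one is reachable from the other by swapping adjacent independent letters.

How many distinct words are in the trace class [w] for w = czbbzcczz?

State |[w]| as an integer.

1260

drop 0:c onto floor
drop 1:z onto floor
drop 2:b onto floor
drop 3:b onto {2:b}
drop 4:z onto {1:z}
drop 5:c onto {0:c}
drop 6:c onto {5:c}
drop 7:z onto {4:z}
drop 8:z onto {7:z}
ground layer = {0:c, 1:z, 2:b}
drop-orders for the pieces not yet dropped (sum over which currently-grounded one goes next):
  1 to go: {3} 1  {6} 1  {8} 1
  2 to go: {2,3} 1  {3,6} 2  {3,8} 2  {5,6} 1  {6,8} 2  {7,8} 1
  3 to go: {0,5,6} 1  {2,3,6} 3  {2,3,8} 3  {3,5,6} 3  {3,6,8} 6  {3,7,8} 3  {4,7,8} 1  {5,6,8} 3  {6,7,8} 3
  4 to go: {0,3,5,6} 4  {0,5,6,8} 4  {1,4,7,8} 1  {2,3,5,6} 6  {2,3,6,8} 12  {2,3,7,8} 6  {3,4,7,8} 4  {3,5,6,8} 12  {3,6,7,8} 12  {4,6,7,8} 4  {5,6,7,8} 6
  5 to go: {0,2,3,5,6} 10  {0,3,5,6,8} 20  {0,5,6,7,8} 10  {1,3,4,7,8} 5  {1,4,6,7,8} 5  {2,3,4,7,8} 10  {2,3,5,6,8} 30  {2,3,6,7,8} 30  {3,4,6,7,8} 20  {3,5,6,7,8} 30  {4,5,6,7,8} 10
  6 to go: {0,2,3,5,6,8} 60  {0,3,5,6,7,8} 60  {0,4,5,6,7,8} 20  {1,2,3,4,7,8} 15  {1,3,4,6,7,8} 30  {1,4,5,6,7,8} 15  {2,3,4,6,7,8} 60  {2,3,5,6,7,8} 90  {3,4,5,6,7,8} 60
  7 to go: {0,1,4,5,6,7,8} 35  {0,2,3,5,6,7,8} 210  {0,3,4,5,6,7,8} 140  {1,2,3,4,6,7,8} 105  {1,3,4,5,6,7,8} 105  {2,3,4,5,6,7,8} 210
  if 0:c drops first: 420 orders
  if 1:z drops first: 560 orders
  if 2:b drops first: 280 orders
heap linearizations: 1260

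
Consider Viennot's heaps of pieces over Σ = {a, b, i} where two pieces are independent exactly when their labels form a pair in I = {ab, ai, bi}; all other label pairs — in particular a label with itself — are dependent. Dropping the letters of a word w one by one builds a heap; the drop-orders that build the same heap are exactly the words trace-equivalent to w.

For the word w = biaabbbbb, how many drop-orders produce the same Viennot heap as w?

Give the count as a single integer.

piece 0:b — minimal
piece 1:i — minimal
piece 2:a — minimal
piece 3:a rests on {2:a}
piece 4:b rests on {0:b}
piece 5:b rests on {4:b}
piece 6:b rests on {5:b}
piece 7:b rests on {6:b}
piece 8:b rests on {7:b}
minimal pieces: {0:b, 1:i, 2:a}
ways to finish when only these pieces remain (= sum over removing one remaining piece with nothing left below it):
  1 left: {1}→1  {3}→1  {8}→1
  2 left: {1,3}→2  {1,8}→2  {2,3}→1  {3,8}→2  {7,8}→1
  3 left: {1,2,3}→3  {1,3,8}→6  {1,7,8}→3  {2,3,8}→3  {3,7,8}→3  {6,7,8}→1
  4 left: {1,2,3,8}→12  {1,3,7,8}→12  {1,6,7,8}→4  {2,3,7,8}→6  {3,6,7,8}→4  {5,6,7,8}→1
  5 left: {1,2,3,7,8}→30  {1,3,6,7,8}→20  {1,5,6,7,8}→5  {2,3,6,7,8}→10  {3,5,6,7,8}→5  {4,5,6,7,8}→1
  6 left: {0,4,5,6,7,8}→1  {1,2,3,6,7,8}→60  {1,3,5,6,7,8}→30  {1,4,5,6,7,8}→6  {2,3,5,6,7,8}→15  {3,4,5,6,7,8}→6
  7 left: {0,1,4,5,6,7,8}→7  {0,3,4,5,6,7,8}→7  {1,2,3,5,6,7,8}→105  {1,3,4,5,6,7,8}→42  {2,3,4,5,6,7,8}→21
  placing 0:b first → 168 extensions
  placing 1:i first → 28 extensions
  placing 2:a first → 56 extensions
total linear extensions = 252

252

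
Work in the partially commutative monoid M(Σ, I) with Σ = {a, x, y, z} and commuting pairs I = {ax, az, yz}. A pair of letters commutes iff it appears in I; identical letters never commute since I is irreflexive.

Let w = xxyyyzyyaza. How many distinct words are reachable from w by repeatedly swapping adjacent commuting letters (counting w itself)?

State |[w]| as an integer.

36

#0=x has no predecessor
#1=x depends on [0:x]
#2=y depends on [1:x]
#3=y depends on [2:y]
#4=y depends on [3:y]
#5=z depends on [1:x]
#6=y depends on [4:y]
#7=y depends on [6:y]
#8=a depends on [7:y]
#9=z depends on [5:z]
#10=a depends on [8:a]
sources: [0:x]
N(rest) = Σ N(rest − s) over sources s of rest; N(one piece) = 1:
  size 1 → [9]=1  [10]=1
  size 2 → [5,9]=1  [8,10]=1  [9,10]=2
  size 3 → [5,9,10]=3  [7,8,10]=1  [8,9,10]=3
  size 4 → [5,8,9,10]=6  [6,7,8,10]=1  [7,8,9,10]=4
  size 5 → [4,6,7,8,10]=1  [5,7,8,9,10]=10  [6,7,8,9,10]=5
  size 6 → [3,4,6,7,8,10]=1  [4,6,7,8,9,10]=6  [5,6,7,8,9,10]=15
  size 7 → [2,3,4,6,7,8,10]=1  [3,4,6,7,8,9,10]=7  [4,5,6,7,8,9,10]=21
  size 8 → [2,3,4,6,7,8,9,10]=8  [3,4,5,6,7,8,9,10]=28
  size 9 → [2,3,4,5,6,7,8,9,10]=36
  first=0(x) contributes 36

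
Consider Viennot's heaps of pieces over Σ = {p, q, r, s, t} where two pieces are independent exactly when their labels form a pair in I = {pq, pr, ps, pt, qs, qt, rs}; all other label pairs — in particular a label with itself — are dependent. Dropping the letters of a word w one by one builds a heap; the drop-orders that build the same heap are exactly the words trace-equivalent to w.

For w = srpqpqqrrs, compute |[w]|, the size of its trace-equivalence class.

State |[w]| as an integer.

0(s) covers ∅
1(r) covers ∅
2(p) covers ∅
3(q) covers 1:r
4(p) covers 2:p
5(q) covers 3:q
6(q) covers 5:q
7(r) covers 6:q
8(r) covers 7:r
9(s) covers 0:s
floor of heap: 0:s, 1:r, 2:p
completions by unplaced set U, small U first (add the entries for U minus each lowest piece of U):
  |U|=1: {4}:1  {8}:1  {9}:1
  |U|=2: {0,9}:1  {2,4}:1  {4,8}:2  {4,9}:2  {7,8}:1  {8,9}:2
  |U|=3: {0,4,9}:3  {0,8,9}:3  {2,4,8}:3  {2,4,9}:3  {4,7,8}:3  {4,8,9}:6  {6,7,8}:1  {7,8,9}:3
  |U|=4: {0,2,4,9}:6  {0,4,8,9}:12  {0,7,8,9}:6  {2,4,7,8}:6  {2,4,8,9}:12  {4,6,7,8}:4  {4,7,8,9}:12  {5,6,7,8}:1  {6,7,8,9}:4
  |U|=5: {0,2,4,8,9}:30  {0,4,7,8,9}:30  {0,6,7,8,9}:10  {2,4,6,7,8}:10  {2,4,7,8,9}:30  {3,5,6,7,8}:1  {4,5,6,7,8}:5  {4,6,7,8,9}:20  {5,6,7,8,9}:5
  |U|=6: {0,2,4,7,8,9}:90  {0,4,6,7,8,9}:60  {0,5,6,7,8,9}:15  {1,3,5,6,7,8}:1  {2,4,5,6,7,8}:15  {2,4,6,7,8,9}:60  {3,4,5,6,7,8}:6  {3,5,6,7,8,9}:6  {4,5,6,7,8,9}:30
  |U|=7: {0,2,4,6,7,8,9}:210  {0,3,5,6,7,8,9}:21  {0,4,5,6,7,8,9}:105  {1,3,4,5,6,7,8}:7  {1,3,5,6,7,8,9}:7  {2,3,4,5,6,7,8}:21  {2,4,5,6,7,8,9}:105  {3,4,5,6,7,8,9}:42
  |U|=8: {0,1,3,5,6,7,8,9}:28  {0,2,4,5,6,7,8,9}:420  {0,3,4,5,6,7,8,9}:168  {1,2,3,4,5,6,7,8}:28  {1,3,4,5,6,7,8,9}:56  {2,3,4,5,6,7,8,9}:168
  start at 0(s): 252
  start at 1(r): 756
  start at 2(p): 252
sum over floor = 1260

1260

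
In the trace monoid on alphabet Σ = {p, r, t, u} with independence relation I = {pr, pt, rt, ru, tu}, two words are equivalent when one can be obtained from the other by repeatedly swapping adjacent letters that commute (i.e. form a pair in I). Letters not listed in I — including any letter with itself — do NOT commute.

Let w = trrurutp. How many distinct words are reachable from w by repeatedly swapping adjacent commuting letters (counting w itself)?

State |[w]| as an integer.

#0=t has no predecessor
#1=r has no predecessor
#2=r depends on [1:r]
#3=u has no predecessor
#4=r depends on [2:r]
#5=u depends on [3:u]
#6=t depends on [0:t]
#7=p depends on [5:u]
sources: [0:t, 1:r, 3:u]
N(rest) = Σ N(rest − s) over sources s of rest; N(one piece) = 1:
  size 1 → [4]=1  [6]=1  [7]=1
  size 2 → [0,6]=1  [2,4]=1  [4,6]=2  [4,7]=2  [5,7]=1  [6,7]=2
  size 3 → [0,4,6]=3  [0,6,7]=3  [1,2,4]=1  [2,4,6]=3  [2,4,7]=3  [3,5,7]=1  [4,5,7]=3  [4,6,7]=6  [5,6,7]=3
  size 4 → [0,2,4,6]=6  [0,4,6,7]=12  [0,5,6,7]=6  [1,2,4,6]=4  [1,2,4,7]=4  [2,4,5,7]=6  [2,4,6,7]=12  [3,4,5,7]=4  [3,5,6,7]=4  [4,5,6,7]=12
  size 5 → [0,1,2,4,6]=10  [0,2,4,6,7]=30  [0,3,5,6,7]=10  [0,4,5,6,7]=30  [1,2,4,5,7]=10  [1,2,4,6,7]=20  [2,3,4,5,7]=10  [2,4,5,6,7]=30  [3,4,5,6,7]=20
  size 6 → [0,1,2,4,6,7]=60  [0,2,4,5,6,7]=90  [0,3,4,5,6,7]=60  [1,2,3,4,5,7]=20  [1,2,4,5,6,7]=60  [2,3,4,5,6,7]=60
  first=0(t) contributes 140
  first=1(r) contributes 210
  first=3(u) contributes 210
|[w]| = 560

560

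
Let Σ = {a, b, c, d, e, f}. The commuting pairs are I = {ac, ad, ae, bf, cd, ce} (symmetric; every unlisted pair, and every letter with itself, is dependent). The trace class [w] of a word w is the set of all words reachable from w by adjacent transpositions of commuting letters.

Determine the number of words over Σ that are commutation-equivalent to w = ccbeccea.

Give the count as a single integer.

30

drop 0:c onto floor
drop 1:c onto {0:c}
drop 2:b onto {1:c}
drop 3:e onto {2:b}
drop 4:c onto {2:b}
drop 5:c onto {4:c}
drop 6:e onto {3:e}
drop 7:a onto {2:b}
ground layer = {0:c}
drop-orders for the pieces not yet dropped (sum over which currently-grounded one goes next):
  1 to go: {5} 1  {6} 1  {7} 1
  2 to go: {3,6} 1  {4,5} 1  {5,6} 2  {5,7} 2  {6,7} 2
  3 to go: {3,5,6} 3  {3,6,7} 3  {4,5,6} 3  {4,5,7} 3  {5,6,7} 6
  4 to go: {3,4,5,6} 6  {3,5,6,7} 12  {4,5,6,7} 12
  5 to go: {3,4,5,6,7} 30
  6 to go: {2,3,4,5,6,7} 30
  if 0:c drops first: 30 orders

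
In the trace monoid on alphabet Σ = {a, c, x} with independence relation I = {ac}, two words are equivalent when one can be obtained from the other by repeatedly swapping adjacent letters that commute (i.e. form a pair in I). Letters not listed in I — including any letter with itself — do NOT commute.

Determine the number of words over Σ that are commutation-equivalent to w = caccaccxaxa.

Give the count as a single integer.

piece 0:c — minimal
piece 1:a — minimal
piece 2:c rests on {0:c}
piece 3:c rests on {2:c}
piece 4:a rests on {1:a}
piece 5:c rests on {3:c}
piece 6:c rests on {5:c}
piece 7:x rests on {4:a, 6:c}
piece 8:a rests on {7:x}
piece 9:x rests on {8:a}
piece 10:a rests on {9:x}
minimal pieces: {0:c, 1:a}
ways to finish when only these pieces remain (= sum over removing one remaining piece with nothing left below it):
  1 left: {10}→1
  2 left: {9,10}→1
  3 left: {8,9,10}→1
  4 left: {7,8,9,10}→1
  5 left: {4,7,8,9,10}→1  {6,7,8,9,10}→1
  6 left: {1,4,7,8,9,10}→1  {4,6,7,8,9,10}→2  {5,6,7,8,9,10}→1
  7 left: {1,4,6,7,8,9,10}→3  {3,5,6,7,8,9,10}→1  {4,5,6,7,8,9,10}→3
  8 left: {1,4,5,6,7,8,9,10}→6  {2,3,5,6,7,8,9,10}→1  {3,4,5,6,7,8,9,10}→4
  9 left: {0,2,3,5,6,7,8,9,10}→1  {1,3,4,5,6,7,8,9,10}→10  {2,3,4,5,6,7,8,9,10}→5
  placing 0:c first → 15 extensions
  placing 1:a first → 6 extensions
total linear extensions = 21

21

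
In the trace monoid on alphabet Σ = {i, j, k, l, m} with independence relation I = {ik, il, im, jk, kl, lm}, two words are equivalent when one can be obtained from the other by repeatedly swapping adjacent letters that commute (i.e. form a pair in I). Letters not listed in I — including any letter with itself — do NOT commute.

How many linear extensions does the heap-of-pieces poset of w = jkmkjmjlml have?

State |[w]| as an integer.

drop 0:j onto floor
drop 1:k onto floor
drop 2:m onto {0:j, 1:k}
drop 3:k onto {2:m}
drop 4:j onto {2:m}
drop 5:m onto {3:k, 4:j}
drop 6:j onto {5:m}
drop 7:l onto {6:j}
drop 8:m onto {6:j}
drop 9:l onto {7:l}
ground layer = {0:j, 1:k}
drop-orders for the pieces not yet dropped (sum over which currently-grounded one goes next):
  1 to go: {8} 1  {9} 1
  2 to go: {7,9} 1  {8,9} 2
  3 to go: {7,8,9} 3
  4 to go: {6,7,8,9} 3
  5 to go: {5,6,7,8,9} 3
  6 to go: {3,5,6,7,8,9} 3  {4,5,6,7,8,9} 3
  7 to go: {3,4,5,6,7,8,9} 6
  8 to go: {2,3,4,5,6,7,8,9} 6
  if 0:j drops first: 6 orders
  if 1:k drops first: 6 orders
heap linearizations: 12

12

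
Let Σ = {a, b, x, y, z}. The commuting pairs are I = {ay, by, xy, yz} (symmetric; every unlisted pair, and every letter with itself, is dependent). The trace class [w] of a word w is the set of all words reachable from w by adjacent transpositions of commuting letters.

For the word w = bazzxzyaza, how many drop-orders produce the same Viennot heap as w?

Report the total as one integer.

10

drop 0:b onto floor
drop 1:a onto {0:b}
drop 2:z onto {1:a}
drop 3:z onto {2:z}
drop 4:x onto {3:z}
drop 5:z onto {4:x}
drop 6:y onto floor
drop 7:a onto {5:z}
drop 8:z onto {7:a}
drop 9:a onto {8:z}
ground layer = {0:b, 6:y}
drop-orders for the pieces not yet dropped (sum over which currently-grounded one goes next):
  1 to go: {6} 1  {9} 1
  2 to go: {6,9} 2  {8,9} 1
  3 to go: {6,8,9} 3  {7,8,9} 1
  4 to go: {5,7,8,9} 1  {6,7,8,9} 4
  5 to go: {4,5,7,8,9} 1  {5,6,7,8,9} 5
  6 to go: {3,4,5,7,8,9} 1  {4,5,6,7,8,9} 6
  7 to go: {2,3,4,5,7,8,9} 1  {3,4,5,6,7,8,9} 7
  8 to go: {1,2,3,4,5,7,8,9} 1  {2,3,4,5,6,7,8,9} 8
  if 0:b drops first: 9 orders
  if 6:y drops first: 1 orders
heap linearizations: 10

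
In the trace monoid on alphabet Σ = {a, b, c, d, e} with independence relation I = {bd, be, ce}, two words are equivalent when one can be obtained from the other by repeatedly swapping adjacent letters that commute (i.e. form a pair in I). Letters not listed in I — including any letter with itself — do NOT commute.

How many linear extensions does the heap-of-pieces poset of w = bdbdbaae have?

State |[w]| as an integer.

10

drop 0:b onto floor
drop 1:d onto floor
drop 2:b onto {0:b}
drop 3:d onto {1:d}
drop 4:b onto {2:b}
drop 5:a onto {3:d, 4:b}
drop 6:a onto {5:a}
drop 7:e onto {6:a}
ground layer = {0:b, 1:d}
drop-orders for the pieces not yet dropped (sum over which currently-grounded one goes next):
  1 to go: {7} 1
  2 to go: {6,7} 1
  3 to go: {5,6,7} 1
  4 to go: {3,5,6,7} 1  {4,5,6,7} 1
  5 to go: {1,3,5,6,7} 1  {2,4,5,6,7} 1  {3,4,5,6,7} 2
  6 to go: {0,2,4,5,6,7} 1  {1,3,4,5,6,7} 3  {2,3,4,5,6,7} 3
  if 0:b drops first: 6 orders
  if 1:d drops first: 4 orders
heap linearizations: 10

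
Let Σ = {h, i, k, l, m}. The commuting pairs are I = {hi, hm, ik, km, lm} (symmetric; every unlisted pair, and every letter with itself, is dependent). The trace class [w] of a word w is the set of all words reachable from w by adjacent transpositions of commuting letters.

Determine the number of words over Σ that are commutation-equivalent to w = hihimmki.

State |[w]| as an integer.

0(h) covers ∅
1(i) covers ∅
2(h) covers 0:h
3(i) covers 1:i
4(m) covers 3:i
5(m) covers 4:m
6(k) covers 2:h
7(i) covers 5:m
floor of heap: 0:h, 1:i
completions by unplaced set U, small U first (add the entries for U minus each lowest piece of U):
  |U|=1: {6}:1  {7}:1
  |U|=2: {2,6}:1  {5,7}:1  {6,7}:2
  |U|=3: {0,2,6}:1  {2,6,7}:3  {4,5,7}:1  {5,6,7}:3
  |U|=4: {0,2,6,7}:4  {2,5,6,7}:6  {3,4,5,7}:1  {4,5,6,7}:4
  |U|=5: {0,2,5,6,7}:10  {1,3,4,5,7}:1  {2,4,5,6,7}:10  {3,4,5,6,7}:5
  |U|=6: {0,2,4,5,6,7}:20  {1,3,4,5,6,7}:6  {2,3,4,5,6,7}:15
  start at 0(h): 21
  start at 1(i): 35
sum over floor = 56

56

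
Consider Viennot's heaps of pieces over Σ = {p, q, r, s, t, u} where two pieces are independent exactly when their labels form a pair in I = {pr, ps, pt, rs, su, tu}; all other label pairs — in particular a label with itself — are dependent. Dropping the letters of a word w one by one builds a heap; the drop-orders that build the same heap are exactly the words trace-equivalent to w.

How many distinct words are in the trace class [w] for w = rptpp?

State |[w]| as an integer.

10

piece 0:r — minimal
piece 1:p — minimal
piece 2:t rests on {0:r}
piece 3:p rests on {1:p}
piece 4:p rests on {3:p}
minimal pieces: {0:r, 1:p}
ways to finish when only these pieces remain (= sum over removing one remaining piece with nothing left below it):
  1 left: {2}→1  {4}→1
  2 left: {0,2}→1  {2,4}→2  {3,4}→1
  3 left: {0,2,4}→3  {1,3,4}→1  {2,3,4}→3
  placing 0:r first → 4 extensions
  placing 1:p first → 6 extensions
total linear extensions = 10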